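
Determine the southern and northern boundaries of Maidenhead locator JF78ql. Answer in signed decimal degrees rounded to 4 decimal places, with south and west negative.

Field J=9, F=5: +9·20° lon, +5·10° lat → SW at lon 0°, lat -40°.
Square 7, 8: +7·2° lon, +8·1° lat → SW at lon 14°, lat -32°.
Subsquare q=16, l=11: +16·0.0833333° lon, +11·0.0416667° lat → SW at lon 15.3333°, lat -31.5417°.
Cell spans 0.0833333° lon × 0.0416667° lat.
south -31.5417, north -31.5000.

-31.5417, -31.5000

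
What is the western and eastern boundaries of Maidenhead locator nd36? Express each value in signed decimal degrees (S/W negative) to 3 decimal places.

Field N=13, D=3: +13·20° lon, +3·10° lat → SW at lon 80°, lat -60°.
Square 3, 6: +3·2° lon, +6·1° lat → SW at lon 86°, lat -54°.
Cell spans 2° lon × 1° lat.
west 86.000, east 88.000.

86.000, 88.000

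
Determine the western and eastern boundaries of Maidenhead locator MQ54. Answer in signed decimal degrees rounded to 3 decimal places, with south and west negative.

70.000, 72.000

Field M=12, Q=16: +12·20° lon, +16·10° lat → SW at lon 60°, lat 70°.
Square 5, 4: +5·2° lon, +4·1° lat → SW at lon 70°, lat 74°.
Cell spans 2° lon × 1° lat.
west 70.000, east 72.000.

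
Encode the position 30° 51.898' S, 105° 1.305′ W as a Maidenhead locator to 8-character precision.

Add 180° to longitude and 90° to latitude: 74.97825, 59.13503.
Field (20°×10°, letters A–R): lon ⌊74.97825/20⌋ = 3 → D; lat ⌊59.13503/10⌋ = 5 → F.
Square (2°×1°, digits 0–9): lon ⌊14.97825/2⌋ = 7; lat ⌊9.13503/1⌋ = 9.
Subsquare (5′×2.5′, letters a–x): lon ⌊0.97825/0.0833333⌋ = 11 → l; lat ⌊0.13503/0.0416667⌋ = 3 → d.
Extended square (30″×15″, digits 0–9): lon ⌊0.06158/0.00833333⌋ = 7; lat ⌊0.01003/0.00416667⌋ = 2.

DF79ld72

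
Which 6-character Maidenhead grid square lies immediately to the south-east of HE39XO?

Longitude subsquare x = 23; +1 → 24, wraps to 0 = a, carry into square.
Longitude square 3; +1 → 4.
Latitude subsquare o = 14; −1 → 13 = n.

HE49an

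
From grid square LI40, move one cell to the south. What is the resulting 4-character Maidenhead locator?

LH49

Latitude square 0; −1 → -1, wraps to 9, carry into field.
Latitude field I = 8; −1 → 7 = H.
The longitude characters are unchanged.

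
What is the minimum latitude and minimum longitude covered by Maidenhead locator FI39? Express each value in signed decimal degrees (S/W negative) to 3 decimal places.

-1.000, -74.000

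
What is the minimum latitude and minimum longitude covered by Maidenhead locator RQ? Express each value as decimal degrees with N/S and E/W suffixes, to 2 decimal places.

70.00° N, 160.00° E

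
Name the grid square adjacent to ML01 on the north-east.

ML12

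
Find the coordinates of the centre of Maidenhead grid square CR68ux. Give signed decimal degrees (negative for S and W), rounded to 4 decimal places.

88.9792, -126.2917

Field C=2, R=17: +2·20° lon, +17·10° lat → SW at lon -140°, lat 80°.
Square 6, 8: +6·2° lon, +8·1° lat → SW at lon -128°, lat 88°.
Subsquare u=20, x=23: +20·0.0833333° lon, +23·0.0416667° lat → SW at lon -126.333°, lat 88.9583°.
Cell spans 0.0833333° lon × 0.0416667° lat. Centre is SW corner plus half of each.
latitude 88.9792, longitude -126.2917.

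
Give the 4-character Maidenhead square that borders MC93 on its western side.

MC83

Longitude square 9; −1 → 8.
The latitude characters are unchanged.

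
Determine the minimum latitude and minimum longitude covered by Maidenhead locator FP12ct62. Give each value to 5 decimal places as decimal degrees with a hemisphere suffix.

Field F=5, P=15: +5·20° lon, +15·10° lat → SW at lon -80°, lat 60°.
Square 1, 2: +1·2° lon, +2·1° lat → SW at lon -78°, lat 62°.
Subsquare c=2, t=19: +2·0.0833333° lon, +19·0.0416667° lat → SW at lon -77.8333°, lat 62.7917°.
Extended square 6, 2: +6·0.00833333° lon, +2·0.00416667° lat → SW at lon -77.7833°, lat 62.8°.
latitude 62.80000° N, longitude 77.78333° W.

62.80000° N, 77.78333° W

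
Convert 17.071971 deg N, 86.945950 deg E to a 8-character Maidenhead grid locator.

NK37lb37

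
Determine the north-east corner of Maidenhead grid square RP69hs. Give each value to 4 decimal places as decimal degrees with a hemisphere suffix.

69.7917° N, 172.6667° E

Field R=17, P=15: +17·20° lon, +15·10° lat → SW at lon 160°, lat 60°.
Square 6, 9: +6·2° lon, +9·1° lat → SW at lon 172°, lat 69°.
Subsquare h=7, s=18: +7·0.0833333° lon, +18·0.0416667° lat → SW at lon 172.583°, lat 69.75°.
Cell spans 0.0833333° lon × 0.0416667° lat. NE corner is SW corner plus one full cell.
latitude 69.7917° N, longitude 172.6667° E.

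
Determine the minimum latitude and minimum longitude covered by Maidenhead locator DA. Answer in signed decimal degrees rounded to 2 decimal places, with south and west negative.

Field D=3, A=0: +3·20° lon, +0·10° lat → SW at lon -120°, lat -90°.
latitude -90.00, longitude -120.00.

-90.00, -120.00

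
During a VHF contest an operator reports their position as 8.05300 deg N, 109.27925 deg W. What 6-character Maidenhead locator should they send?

DJ58ib

Offset from 180°W / 90°S: lon 70.7207°, lat 98.0530°.
Field: lon ⌊70.7207/20⌋ = 3 → D; lat ⌊98.0530/10⌋ = 9 → J.
Square: lon ⌊10.7207/2⌋ = 5; lat ⌊8.0530/1⌋ = 8.
Subsquare: lon ⌊0.7207/0.0833333⌋ = 8 → i; lat ⌊0.0530/0.0416667⌋ = 1 → b.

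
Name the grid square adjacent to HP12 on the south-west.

HP01

Longitude square 1; −1 → 0.
Latitude square 2; −1 → 1.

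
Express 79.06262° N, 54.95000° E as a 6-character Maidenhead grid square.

Offset from 180°W / 90°S: lon 234.9500°, lat 169.0626°.
Field (20°×10°, letters A–R): lon ⌊234.9500/20⌋ = 11 → L; lat ⌊169.0626/10⌋ = 16 → Q.
Square (2°×1°, digits 0–9): lon ⌊14.9500/2⌋ = 7; lat ⌊9.0626/1⌋ = 9.
Subsquare (5′×2.5′, letters a–x): lon ⌊0.9500/0.0833333⌋ = 11 → l; lat ⌊0.0626/0.0416667⌋ = 1 → b.

LQ79lb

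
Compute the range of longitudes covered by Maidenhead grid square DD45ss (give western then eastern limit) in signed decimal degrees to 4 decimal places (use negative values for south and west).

Field D=3, D=3: +3·20° lon, +3·10° lat → SW at lon -120°, lat -60°.
Square 4, 5: +4·2° lon, +5·1° lat → SW at lon -112°, lat -55°.
Subsquare s=18, s=18: +18·0.0833333° lon, +18·0.0416667° lat → SW at lon -110.5°, lat -54.25°.
Cell spans 0.0833333° lon × 0.0416667° lat.
west -110.5000, east -110.4167.

-110.5000, -110.4167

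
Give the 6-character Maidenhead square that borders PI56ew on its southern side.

PI56ev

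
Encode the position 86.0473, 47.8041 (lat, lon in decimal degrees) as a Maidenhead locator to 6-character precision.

LR36vb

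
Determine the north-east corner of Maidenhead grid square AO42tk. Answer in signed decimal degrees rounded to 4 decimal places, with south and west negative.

52.4583, -170.3333

Field A=0, O=14: +0·20° lon, +14·10° lat → SW at lon -180°, lat 50°.
Square 4, 2: +4·2° lon, +2·1° lat → SW at lon -172°, lat 52°.
Subsquare t=19, k=10: +19·0.0833333° lon, +10·0.0416667° lat → SW at lon -170.417°, lat 52.4167°.
Cell spans 0.0833333° lon × 0.0416667° lat. NE corner is SW corner plus one full cell.
latitude 52.4583, longitude -170.3333.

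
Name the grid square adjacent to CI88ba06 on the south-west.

CI88aa95

Longitude extended square 0; −1 → -1, wraps to 9, carry into subsquare.
Longitude subsquare b = 1; −1 → 0 = a.
Latitude extended square 6; −1 → 5.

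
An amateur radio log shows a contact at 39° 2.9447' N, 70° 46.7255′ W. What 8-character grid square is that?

Shift to the Maidenhead origin (180°W, 90°S): lon 109.22124, lat 129.04908.
Field: 109.22124/20 → 5 → F, 129.04908/10 → 12 → M; chars FM.
Square: 9.22124/2 → 4, 9.04908/1 → 9; chars 49.
Subsquare: 1.22124/0.0833333 → 14 → o, 0.04908/0.0416667 → 1 → b; chars ob.
Extended square: 0.05458/0.00833333 → 6, 0.00741/0.00416667 → 1; chars 61.

FM49ob61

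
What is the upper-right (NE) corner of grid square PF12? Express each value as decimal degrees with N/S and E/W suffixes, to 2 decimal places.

Field P=15, F=5: +15·20° lon, +5·10° lat → SW at lon 120°, lat -40°.
Square 1, 2: +1·2° lon, +2·1° lat → SW at lon 122°, lat -38°.
Cell spans 2° lon × 1° lat. NE corner is SW corner plus one full cell.
latitude 37.00° S, longitude 124.00° E.

37.00° S, 124.00° E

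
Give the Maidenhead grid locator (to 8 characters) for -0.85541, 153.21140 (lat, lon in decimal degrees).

QI69od54

Shift to the Maidenhead origin (180°W, 90°S): lon 333.21140, lat 89.14459.
Field (20°×10°, letters A–R): lon ⌊333.21140/20⌋ = 16 → Q; lat ⌊89.14459/10⌋ = 8 → I.
Square (2°×1°, digits 0–9): lon ⌊13.21140/2⌋ = 6; lat ⌊9.14459/1⌋ = 9.
Subsquare (5′×2.5′, letters a–x): lon ⌊1.21140/0.0833333⌋ = 14 → o; lat ⌊0.14459/0.0416667⌋ = 3 → d.
Extended square (30″×15″, digits 0–9): lon ⌊0.04473/0.00833333⌋ = 5; lat ⌊0.01959/0.00416667⌋ = 4.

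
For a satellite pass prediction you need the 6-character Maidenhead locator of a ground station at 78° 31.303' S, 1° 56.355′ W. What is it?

Shift to the Maidenhead origin (180°W, 90°S): lon 178.0608, lat 11.4783.
Field: 178.0608/20 → 8 → I, 11.4783/10 → 1 → B; chars IB.
Square: 18.0608/2 → 9, 1.4783/1 → 1; chars 91.
Subsquare: 0.0608/0.0833333 → 0 → a, 0.4783/0.0416667 → 11 → l; chars al.

IB91al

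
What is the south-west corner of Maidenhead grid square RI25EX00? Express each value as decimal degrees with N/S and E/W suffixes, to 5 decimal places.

4.04167° S, 164.33333° E

Field R=17, I=8: +17·20° lon, +8·10° lat → SW at lon 160°, lat -10°.
Square 2, 5: +2·2° lon, +5·1° lat → SW at lon 164°, lat -5°.
Subsquare e=4, x=23: +4·0.0833333° lon, +23·0.0416667° lat → SW at lon 164.333°, lat -4.04167°.
Extended square 0, 0: +0·0.00833333° lon, +0·0.00416667° lat → SW at lon 164.333°, lat -4.04167°.
latitude 4.04167° S, longitude 164.33333° E.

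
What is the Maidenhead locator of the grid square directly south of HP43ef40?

HP43ee49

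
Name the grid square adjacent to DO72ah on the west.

DO62xh

Longitude subsquare a = 0; −1 → -1, wraps to 23 = x, carry into square.
Longitude square 7; −1 → 6.
The latitude characters are unchanged.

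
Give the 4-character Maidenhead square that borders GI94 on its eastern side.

HI04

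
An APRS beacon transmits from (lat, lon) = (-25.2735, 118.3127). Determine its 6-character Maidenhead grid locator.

Offset from 180°W / 90°S: lon 298.3127°, lat 64.7265°.
Field (20°×10°, letters A–R): lon ⌊298.3127/20⌋ = 14 → O; lat ⌊64.7265/10⌋ = 6 → G.
Square (2°×1°, digits 0–9): lon ⌊18.3127/2⌋ = 9; lat ⌊4.7265/1⌋ = 4.
Subsquare (5′×2.5′, letters a–x): lon ⌊0.3127/0.0833333⌋ = 3 → d; lat ⌊0.7265/0.0416667⌋ = 17 → r.

OG94dr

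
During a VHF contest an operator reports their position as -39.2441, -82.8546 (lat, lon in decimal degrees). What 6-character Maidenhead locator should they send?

Offset from 180°W / 90°S: lon 97.1454°, lat 50.7559°.
Field (20°×10°, letters A–R): lon ⌊97.1454/20⌋ = 4 → E; lat ⌊50.7559/10⌋ = 5 → F.
Square (2°×1°, digits 0–9): lon ⌊17.1454/2⌋ = 8; lat ⌊0.7559/1⌋ = 0.
Subsquare (5′×2.5′, letters a–x): lon ⌊1.1454/0.0833333⌋ = 13 → n; lat ⌊0.7559/0.0416667⌋ = 18 → s.

EF80ns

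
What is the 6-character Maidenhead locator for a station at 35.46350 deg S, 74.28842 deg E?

MF74dm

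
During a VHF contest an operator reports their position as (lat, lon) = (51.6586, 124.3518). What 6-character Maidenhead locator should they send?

PO21ep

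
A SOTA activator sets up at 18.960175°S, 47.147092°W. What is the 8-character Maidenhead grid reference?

Add 180° to longitude and 90° to latitude: 132.85291, 71.03983.
Field: 132.85291/20 → 6 → G, 71.03983/10 → 7 → H; chars GH.
Square: 12.85291/2 → 6, 1.03983/1 → 1; chars 61.
Subsquare: 0.85291/0.0833333 → 10 → k, 0.03983/0.0416667 → 0 → a; chars ka.
Extended square: 0.01957/0.00833333 → 2, 0.03983/0.00416667 → 9; chars 29.

GH61ka29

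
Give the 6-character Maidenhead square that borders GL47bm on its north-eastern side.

GL47cn

Longitude subsquare b = 1; +1 → 2 = c.
Latitude subsquare m = 12; +1 → 13 = n.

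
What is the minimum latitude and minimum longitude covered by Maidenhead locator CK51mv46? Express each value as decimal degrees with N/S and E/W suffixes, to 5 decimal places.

11.90000° N, 128.96667° W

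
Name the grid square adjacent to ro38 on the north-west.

Longitude square 3; −1 → 2.
Latitude square 8; +1 → 9.

RO29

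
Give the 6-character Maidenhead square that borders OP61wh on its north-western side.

Longitude subsquare w = 22; −1 → 21 = v.
Latitude subsquare h = 7; +1 → 8 = i.

OP61vi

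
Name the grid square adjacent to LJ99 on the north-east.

MK00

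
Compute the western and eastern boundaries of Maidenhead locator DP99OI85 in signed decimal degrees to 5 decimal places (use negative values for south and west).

Field D=3, P=15: +3·20° lon, +15·10° lat → SW at lon -120°, lat 60°.
Square 9, 9: +9·2° lon, +9·1° lat → SW at lon -102°, lat 69°.
Subsquare o=14, i=8: +14·0.0833333° lon, +8·0.0416667° lat → SW at lon -100.833°, lat 69.3333°.
Extended square 8, 5: +8·0.00833333° lon, +5·0.00416667° lat → SW at lon -100.767°, lat 69.3542°.
Cell spans 0.00833333° lon × 0.00416667° lat.
west -100.76667, east -100.75833.

-100.76667, -100.75833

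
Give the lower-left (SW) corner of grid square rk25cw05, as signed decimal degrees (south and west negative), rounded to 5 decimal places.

Field R=17, K=10: +17·20° lon, +10·10° lat → SW at lon 160°, lat 10°.
Square 2, 5: +2·2° lon, +5·1° lat → SW at lon 164°, lat 15°.
Subsquare c=2, w=22: +2·0.0833333° lon, +22·0.0416667° lat → SW at lon 164.167°, lat 15.9167°.
Extended square 0, 5: +0·0.00833333° lon, +5·0.00416667° lat → SW at lon 164.167°, lat 15.9375°.
latitude 15.93750, longitude 164.16667.

15.93750, 164.16667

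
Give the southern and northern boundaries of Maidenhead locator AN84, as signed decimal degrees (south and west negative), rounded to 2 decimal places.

44.00, 45.00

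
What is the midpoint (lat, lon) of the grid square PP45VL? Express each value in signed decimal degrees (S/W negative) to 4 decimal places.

Field P=15, P=15: +15·20° lon, +15·10° lat → SW at lon 120°, lat 60°.
Square 4, 5: +4·2° lon, +5·1° lat → SW at lon 128°, lat 65°.
Subsquare v=21, l=11: +21·0.0833333° lon, +11·0.0416667° lat → SW at lon 129.75°, lat 65.4583°.
Cell spans 0.0833333° lon × 0.0416667° lat. Centre is SW corner plus half of each.
latitude 65.4792, longitude 129.7917.

65.4792, 129.7917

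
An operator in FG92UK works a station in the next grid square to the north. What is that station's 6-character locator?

FG92ul

Latitude subsquare k = 10; +1 → 11 = l.
The longitude characters are unchanged.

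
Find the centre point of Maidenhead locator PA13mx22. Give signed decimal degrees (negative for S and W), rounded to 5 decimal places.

-86.03125, 123.02083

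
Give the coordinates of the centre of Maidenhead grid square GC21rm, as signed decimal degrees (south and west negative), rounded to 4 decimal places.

Field G=6, C=2: +6·20° lon, +2·10° lat → SW at lon -60°, lat -70°.
Square 2, 1: +2·2° lon, +1·1° lat → SW at lon -56°, lat -69°.
Subsquare r=17, m=12: +17·0.0833333° lon, +12·0.0416667° lat → SW at lon -54.5833°, lat -68.5°.
Cell spans 0.0833333° lon × 0.0416667° lat. Centre is SW corner plus half of each.
latitude -68.4792, longitude -54.5417.

-68.4792, -54.5417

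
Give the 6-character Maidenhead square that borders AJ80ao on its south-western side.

AJ70xn

Longitude subsquare a = 0; −1 → -1, wraps to 23 = x, carry into square.
Longitude square 8; −1 → 7.
Latitude subsquare o = 14; −1 → 13 = n.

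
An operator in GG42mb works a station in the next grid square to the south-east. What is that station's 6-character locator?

GG42na

Longitude subsquare m = 12; +1 → 13 = n.
Latitude subsquare b = 1; −1 → 0 = a.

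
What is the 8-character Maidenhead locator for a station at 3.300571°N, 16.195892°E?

JJ83ch32

Shift to the Maidenhead origin (180°W, 90°S): lon 196.19589, lat 93.30057.
Field: 196.19589/20 → 9 → J, 93.30057/10 → 9 → J; chars JJ.
Square: 16.19589/2 → 8, 3.30057/1 → 3; chars 83.
Subsquare: 0.19589/0.0833333 → 2 → c, 0.30057/0.0416667 → 7 → h; chars ch.
Extended square: 0.02923/0.00833333 → 3, 0.00890/0.00416667 → 2; chars 32.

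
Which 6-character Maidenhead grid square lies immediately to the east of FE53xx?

FE63ax

Longitude subsquare x = 23; +1 → 24, wraps to 0 = a, carry into square.
Longitude square 5; +1 → 6.
The latitude characters are unchanged.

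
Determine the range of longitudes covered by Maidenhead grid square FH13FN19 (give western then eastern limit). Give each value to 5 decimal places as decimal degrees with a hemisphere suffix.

77.57500° W, 77.56667° W

Field F=5, H=7: +5·20° lon, +7·10° lat → SW at lon -80°, lat -20°.
Square 1, 3: +1·2° lon, +3·1° lat → SW at lon -78°, lat -17°.
Subsquare f=5, n=13: +5·0.0833333° lon, +13·0.0416667° lat → SW at lon -77.5833°, lat -16.4583°.
Extended square 1, 9: +1·0.00833333° lon, +9·0.00416667° lat → SW at lon -77.575°, lat -16.4208°.
Cell spans 0.00833333° lon × 0.00416667° lat.
west 77.57500° W, east 77.56667° W.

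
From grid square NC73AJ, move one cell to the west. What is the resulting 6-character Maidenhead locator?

NC63xj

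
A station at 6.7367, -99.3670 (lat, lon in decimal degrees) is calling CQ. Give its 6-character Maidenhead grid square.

EJ06hr

Add 180° to longitude and 90° to latitude: 80.6330, 96.7367.
Field: lon ⌊80.6330/20⌋ = 4 → E; lat ⌊96.7367/10⌋ = 9 → J.
Square: lon ⌊0.6330/2⌋ = 0; lat ⌊6.7367/1⌋ = 6.
Subsquare: lon ⌊0.6330/0.0833333⌋ = 7 → h; lat ⌊0.7367/0.0416667⌋ = 17 → r.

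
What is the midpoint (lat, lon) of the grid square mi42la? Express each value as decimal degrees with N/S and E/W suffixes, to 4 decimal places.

7.9792° S, 68.9583° E

Field M=12, I=8: +12·20° lon, +8·10° lat → SW at lon 60°, lat -10°.
Square 4, 2: +4·2° lon, +2·1° lat → SW at lon 68°, lat -8°.
Subsquare l=11, a=0: +11·0.0833333° lon, +0·0.0416667° lat → SW at lon 68.9167°, lat -8°.
Cell spans 0.0833333° lon × 0.0416667° lat. Centre is SW corner plus half of each.
latitude 7.9792° S, longitude 68.9583° E.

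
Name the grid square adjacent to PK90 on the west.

PK80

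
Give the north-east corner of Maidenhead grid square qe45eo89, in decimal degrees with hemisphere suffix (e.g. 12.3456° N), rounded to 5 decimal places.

44.37500° S, 148.40833° E

Field Q=16, E=4: +16·20° lon, +4·10° lat → SW at lon 140°, lat -50°.
Square 4, 5: +4·2° lon, +5·1° lat → SW at lon 148°, lat -45°.
Subsquare e=4, o=14: +4·0.0833333° lon, +14·0.0416667° lat → SW at lon 148.333°, lat -44.4167°.
Extended square 8, 9: +8·0.00833333° lon, +9·0.00416667° lat → SW at lon 148.4°, lat -44.3792°.
Cell spans 0.00833333° lon × 0.00416667° lat. NE corner is SW corner plus one full cell.
latitude 44.37500° S, longitude 148.40833° E.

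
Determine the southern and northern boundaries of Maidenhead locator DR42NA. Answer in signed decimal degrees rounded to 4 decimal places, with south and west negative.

82.0000, 82.0417

Field D=3, R=17: +3·20° lon, +17·10° lat → SW at lon -120°, lat 80°.
Square 4, 2: +4·2° lon, +2·1° lat → SW at lon -112°, lat 82°.
Subsquare n=13, a=0: +13·0.0833333° lon, +0·0.0416667° lat → SW at lon -110.917°, lat 82°.
Cell spans 0.0833333° lon × 0.0416667° lat.
south 82.0000, north 82.0417.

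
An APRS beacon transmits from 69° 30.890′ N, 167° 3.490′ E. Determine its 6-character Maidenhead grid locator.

Add 180° to longitude and 90° to latitude: 347.0582, 159.5148.
Field: 347.0582/20 → 17 → R, 159.5148/10 → 15 → P; chars RP.
Square: 7.0582/2 → 3, 9.5148/1 → 9; chars 39.
Subsquare: 1.0582/0.0833333 → 12 → m, 0.5148/0.0416667 → 12 → m; chars mm.

RP39mm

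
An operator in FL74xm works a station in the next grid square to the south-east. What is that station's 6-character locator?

FL84al

Longitude subsquare x = 23; +1 → 24, wraps to 0 = a, carry into square.
Longitude square 7; +1 → 8.
Latitude subsquare m = 12; −1 → 11 = l.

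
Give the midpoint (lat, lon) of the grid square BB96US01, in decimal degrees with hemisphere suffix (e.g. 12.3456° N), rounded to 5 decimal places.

73.24375° S, 140.32917° W

Field B=1, B=1: +1·20° lon, +1·10° lat → SW at lon -160°, lat -80°.
Square 9, 6: +9·2° lon, +6·1° lat → SW at lon -142°, lat -74°.
Subsquare u=20, s=18: +20·0.0833333° lon, +18·0.0416667° lat → SW at lon -140.333°, lat -73.25°.
Extended square 0, 1: +0·0.00833333° lon, +1·0.00416667° lat → SW at lon -140.333°, lat -73.2458°.
Cell spans 0.00833333° lon × 0.00416667° lat. Centre is SW corner plus half of each.
latitude 73.24375° S, longitude 140.32917° W.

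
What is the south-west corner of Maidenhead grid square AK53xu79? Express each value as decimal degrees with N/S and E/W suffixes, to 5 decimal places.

13.87083° N, 168.02500° W

Field A=0, K=10: +0·20° lon, +10·10° lat → SW at lon -180°, lat 10°.
Square 5, 3: +5·2° lon, +3·1° lat → SW at lon -170°, lat 13°.
Subsquare x=23, u=20: +23·0.0833333° lon, +20·0.0416667° lat → SW at lon -168.083°, lat 13.8333°.
Extended square 7, 9: +7·0.00833333° lon, +9·0.00416667° lat → SW at lon -168.025°, lat 13.8708°.
latitude 13.87083° N, longitude 168.02500° W.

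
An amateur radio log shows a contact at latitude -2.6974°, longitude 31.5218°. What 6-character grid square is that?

Offset from 180°W / 90°S: lon 211.5218°, lat 87.3026°.
Field: lon ⌊211.5218/20⌋ = 10 → K; lat ⌊87.3026/10⌋ = 8 → I.
Square: lon ⌊11.5218/2⌋ = 5; lat ⌊7.3026/1⌋ = 7.
Subsquare: lon ⌊1.5218/0.0833333⌋ = 18 → s; lat ⌊0.3026/0.0416667⌋ = 7 → h.

KI57sh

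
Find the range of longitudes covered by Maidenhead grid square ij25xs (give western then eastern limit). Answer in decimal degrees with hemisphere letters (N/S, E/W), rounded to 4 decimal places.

Field I=8, J=9: +8·20° lon, +9·10° lat → SW at lon -20°, lat 0°.
Square 2, 5: +2·2° lon, +5·1° lat → SW at lon -16°, lat 5°.
Subsquare x=23, s=18: +23·0.0833333° lon, +18·0.0416667° lat → SW at lon -14.0833°, lat 5.75°.
Cell spans 0.0833333° lon × 0.0416667° lat.
west 14.0833° W, east 14.0000° W.

14.0833° W, 14.0000° W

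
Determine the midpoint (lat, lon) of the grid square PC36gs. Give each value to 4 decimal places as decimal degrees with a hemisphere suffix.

Field P=15, C=2: +15·20° lon, +2·10° lat → SW at lon 120°, lat -70°.
Square 3, 6: +3·2° lon, +6·1° lat → SW at lon 126°, lat -64°.
Subsquare g=6, s=18: +6·0.0833333° lon, +18·0.0416667° lat → SW at lon 126.5°, lat -63.25°.
Cell spans 0.0833333° lon × 0.0416667° lat. Centre is SW corner plus half of each.
latitude 63.2292° S, longitude 126.5417° E.

63.2292° S, 126.5417° E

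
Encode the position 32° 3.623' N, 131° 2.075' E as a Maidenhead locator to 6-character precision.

Offset from 180°W / 90°S: lon 311.0346°, lat 122.0604°.
Field: 311.0346/20 → 15 → P, 122.0604/10 → 12 → M; chars PM.
Square: 11.0346/2 → 5, 2.0604/1 → 2; chars 52.
Subsquare: 1.0346/0.0833333 → 12 → m, 0.0604/0.0416667 → 1 → b; chars mb.

PM52mb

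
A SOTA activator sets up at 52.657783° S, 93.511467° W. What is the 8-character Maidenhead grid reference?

Add 180° to longitude and 90° to latitude: 86.48853, 37.34222.
Field (20°×10°, letters A–R): lon ⌊86.48853/20⌋ = 4 → E; lat ⌊37.34222/10⌋ = 3 → D.
Square (2°×1°, digits 0–9): lon ⌊6.48853/2⌋ = 3; lat ⌊7.34222/1⌋ = 7.
Subsquare (5′×2.5′, letters a–x): lon ⌊0.48853/0.0833333⌋ = 5 → f; lat ⌊0.34222/0.0416667⌋ = 8 → i.
Extended square (30″×15″, digits 0–9): lon ⌊0.07187/0.00833333⌋ = 8; lat ⌊0.00888/0.00416667⌋ = 2.

ED37fi82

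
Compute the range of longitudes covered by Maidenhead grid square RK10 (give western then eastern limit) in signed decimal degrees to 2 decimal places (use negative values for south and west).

162.00, 164.00

Field R=17, K=10: +17·20° lon, +10·10° lat → SW at lon 160°, lat 10°.
Square 1, 0: +1·2° lon, +0·1° lat → SW at lon 162°, lat 10°.
Cell spans 2° lon × 1° lat.
west 162.00, east 164.00.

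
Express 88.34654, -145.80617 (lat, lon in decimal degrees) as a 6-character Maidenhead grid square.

BR78ci

Shift to the Maidenhead origin (180°W, 90°S): lon 34.1938, lat 178.3465.
Field (20°×10°, letters A–R): lon ⌊34.1938/20⌋ = 1 → B; lat ⌊178.3465/10⌋ = 17 → R.
Square (2°×1°, digits 0–9): lon ⌊14.1938/2⌋ = 7; lat ⌊8.3465/1⌋ = 8.
Subsquare (5′×2.5′, letters a–x): lon ⌊0.1938/0.0833333⌋ = 2 → c; lat ⌊0.3465/0.0416667⌋ = 8 → i.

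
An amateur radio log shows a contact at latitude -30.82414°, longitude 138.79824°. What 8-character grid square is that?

Offset from 180°W / 90°S: lon 318.79824°, lat 59.17586°.
Field: lon ⌊318.79824/20⌋ = 15 → P; lat ⌊59.17586/10⌋ = 5 → F.
Square: lon ⌊18.79824/2⌋ = 9; lat ⌊9.17586/1⌋ = 9.
Subsquare: lon ⌊0.79824/0.0833333⌋ = 9 → j; lat ⌊0.17586/0.0416667⌋ = 4 → e.
Extended square: lon ⌊0.04824/0.00833333⌋ = 5; lat ⌊0.00919/0.00416667⌋ = 2.

PF99je52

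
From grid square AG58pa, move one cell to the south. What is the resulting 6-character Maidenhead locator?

AG57px

Latitude subsquare a = 0; −1 → -1, wraps to 23 = x, carry into square.
Latitude square 8; −1 → 7.
The longitude characters are unchanged.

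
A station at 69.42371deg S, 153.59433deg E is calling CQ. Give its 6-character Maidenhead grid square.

QC60tn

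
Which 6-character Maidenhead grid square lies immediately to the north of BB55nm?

BB55nn

Latitude subsquare m = 12; +1 → 13 = n.
The longitude characters are unchanged.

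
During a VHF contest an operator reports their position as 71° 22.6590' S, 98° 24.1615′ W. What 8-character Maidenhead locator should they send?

Shift to the Maidenhead origin (180°W, 90°S): lon 81.59731, lat 18.62235.
Field (20°×10°, letters A–R): lon ⌊81.59731/20⌋ = 4 → E; lat ⌊18.62235/10⌋ = 1 → B.
Square (2°×1°, digits 0–9): lon ⌊1.59731/2⌋ = 0; lat ⌊8.62235/1⌋ = 8.
Subsquare (5′×2.5′, letters a–x): lon ⌊1.59731/0.0833333⌋ = 19 → t; lat ⌊0.62235/0.0416667⌋ = 14 → o.
Extended square (30″×15″, digits 0–9): lon ⌊0.01397/0.00833333⌋ = 1; lat ⌊0.03902/0.00416667⌋ = 9.

EB08to19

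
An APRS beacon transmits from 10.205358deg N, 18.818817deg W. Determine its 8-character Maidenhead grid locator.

Offset from 180°W / 90°S: lon 161.18118°, lat 100.20536°.
Field (20°×10°, letters A–R): 161.18118/20 → 8 → I, 100.20536/10 → 10 → K; chars IK.
Square (2°×1°, digits 0–9): 1.18118/2 → 0, 0.20536/1 → 0; chars 00.
Subsquare (5′×2.5′, letters a–x): 1.18118/0.0833333 → 14 → o, 0.20536/0.0416667 → 4 → e; chars oe.
Extended square (30″×15″, digits 0–9): 0.01452/0.00833333 → 1, 0.03869/0.00416667 → 9; chars 19.

IK00oe19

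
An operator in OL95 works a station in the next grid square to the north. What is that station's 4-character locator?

OL96

Latitude square 5; +1 → 6.
The longitude characters are unchanged.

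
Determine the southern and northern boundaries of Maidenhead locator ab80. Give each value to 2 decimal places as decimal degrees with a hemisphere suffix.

Field A=0, B=1: +0·20° lon, +1·10° lat → SW at lon -180°, lat -80°.
Square 8, 0: +8·2° lon, +0·1° lat → SW at lon -164°, lat -80°.
Cell spans 2° lon × 1° lat.
south 80.00° S, north 79.00° S.

80.00° S, 79.00° S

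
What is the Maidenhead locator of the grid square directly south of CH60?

Latitude square 0; −1 → -1, wraps to 9, carry into field.
Latitude field H = 7; −1 → 6 = G.
The longitude characters are unchanged.

CG69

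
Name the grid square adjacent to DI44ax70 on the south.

Latitude extended square 0; −1 → -1, wraps to 9, carry into subsquare.
Latitude subsquare x = 23; −1 → 22 = w.
The longitude characters are unchanged.

DI44aw79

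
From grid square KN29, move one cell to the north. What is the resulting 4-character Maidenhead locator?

KO20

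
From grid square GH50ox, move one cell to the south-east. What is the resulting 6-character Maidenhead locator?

GH50pw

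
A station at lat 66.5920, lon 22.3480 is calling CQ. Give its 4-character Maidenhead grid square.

Offset from 180°W / 90°S: lon 202.35°, lat 156.59°.
Field: 202.35/20 → 10 → K, 156.59/10 → 15 → P; chars KP.
Square: 2.35/2 → 1, 6.59/1 → 6; chars 16.

KP16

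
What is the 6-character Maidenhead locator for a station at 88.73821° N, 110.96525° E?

OR58lr

Shift to the Maidenhead origin (180°W, 90°S): lon 290.9652, lat 178.7382.
Field: lon ⌊290.9652/20⌋ = 14 → O; lat ⌊178.7382/10⌋ = 17 → R.
Square: lon ⌊10.9652/2⌋ = 5; lat ⌊8.7382/1⌋ = 8.
Subsquare: lon ⌊0.9652/0.0833333⌋ = 11 → l; lat ⌊0.7382/0.0416667⌋ = 17 → r.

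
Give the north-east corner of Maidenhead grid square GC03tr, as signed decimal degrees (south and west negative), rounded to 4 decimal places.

Field G=6, C=2: +6·20° lon, +2·10° lat → SW at lon -60°, lat -70°.
Square 0, 3: +0·2° lon, +3·1° lat → SW at lon -60°, lat -67°.
Subsquare t=19, r=17: +19·0.0833333° lon, +17·0.0416667° lat → SW at lon -58.4167°, lat -66.2917°.
Cell spans 0.0833333° lon × 0.0416667° lat. NE corner is SW corner plus one full cell.
latitude -66.2500, longitude -58.3333.

-66.2500, -58.3333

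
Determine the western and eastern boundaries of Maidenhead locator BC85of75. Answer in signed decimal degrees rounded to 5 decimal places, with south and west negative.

Field B=1, C=2: +1·20° lon, +2·10° lat → SW at lon -160°, lat -70°.
Square 8, 5: +8·2° lon, +5·1° lat → SW at lon -144°, lat -65°.
Subsquare o=14, f=5: +14·0.0833333° lon, +5·0.0416667° lat → SW at lon -142.833°, lat -64.7917°.
Extended square 7, 5: +7·0.00833333° lon, +5·0.00416667° lat → SW at lon -142.775°, lat -64.7708°.
Cell spans 0.00833333° lon × 0.00416667° lat.
west -142.77500, east -142.76667.

-142.77500, -142.76667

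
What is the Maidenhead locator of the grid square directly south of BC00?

Latitude square 0; −1 → -1, wraps to 9, carry into field.
Latitude field C = 2; −1 → 1 = B.
The longitude characters are unchanged.

BB09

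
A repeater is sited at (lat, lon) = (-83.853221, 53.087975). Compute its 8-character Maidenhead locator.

Offset from 180°W / 90°S: lon 233.08798°, lat 6.14678°.
Field: 233.08798/20 → 11 → L, 6.14678/10 → 0 → A; chars LA.
Square: 13.08798/2 → 6, 6.14678/1 → 6; chars 66.
Subsquare: 1.08798/0.0833333 → 13 → n, 0.14678/0.0416667 → 3 → d; chars nd.
Extended square: 0.00464/0.00833333 → 0, 0.02178/0.00416667 → 5; chars 05.

LA66nd05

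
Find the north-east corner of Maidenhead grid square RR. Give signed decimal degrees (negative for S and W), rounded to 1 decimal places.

90.0, 180.0

Field R=17, R=17: +17·20° lon, +17·10° lat → SW at lon 160°, lat 80°.
Cell spans 20° lon × 10° lat. NE corner is SW corner plus one full cell.
latitude 90.0, longitude 180.0.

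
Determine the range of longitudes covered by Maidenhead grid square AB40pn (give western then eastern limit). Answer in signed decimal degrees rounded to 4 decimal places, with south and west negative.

Field A=0, B=1: +0·20° lon, +1·10° lat → SW at lon -180°, lat -80°.
Square 4, 0: +4·2° lon, +0·1° lat → SW at lon -172°, lat -80°.
Subsquare p=15, n=13: +15·0.0833333° lon, +13·0.0416667° lat → SW at lon -170.75°, lat -79.4583°.
Cell spans 0.0833333° lon × 0.0416667° lat.
west -170.7500, east -170.6667.

-170.7500, -170.6667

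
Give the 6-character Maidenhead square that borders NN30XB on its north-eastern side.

NN40ac

Longitude subsquare x = 23; +1 → 24, wraps to 0 = a, carry into square.
Longitude square 3; +1 → 4.
Latitude subsquare b = 1; +1 → 2 = c.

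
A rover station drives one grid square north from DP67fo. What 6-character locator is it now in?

Latitude subsquare o = 14; +1 → 15 = p.
The longitude characters are unchanged.

DP67fp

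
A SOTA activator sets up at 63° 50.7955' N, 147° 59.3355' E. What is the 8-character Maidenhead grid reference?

QP33xu83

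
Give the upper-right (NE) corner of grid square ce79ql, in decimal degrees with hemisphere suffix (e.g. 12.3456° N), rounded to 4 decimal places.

40.5000° S, 124.5833° W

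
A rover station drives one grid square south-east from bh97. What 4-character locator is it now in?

Longitude square 9; +1 → 10, wraps to 0, carry into field.
Longitude field B = 1; +1 → 2 = C.
Latitude square 7; −1 → 6.

CH06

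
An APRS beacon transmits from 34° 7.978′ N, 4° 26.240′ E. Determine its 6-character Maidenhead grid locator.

JM24fd

Offset from 180°W / 90°S: lon 184.4373°, lat 124.1330°.
Field (20°×10°, letters A–R): 184.4373/20 → 9 → J, 124.1330/10 → 12 → M; chars JM.
Square (2°×1°, digits 0–9): 4.4373/2 → 2, 4.1330/1 → 4; chars 24.
Subsquare (5′×2.5′, letters a–x): 0.4373/0.0833333 → 5 → f, 0.1330/0.0416667 → 3 → d; chars fd.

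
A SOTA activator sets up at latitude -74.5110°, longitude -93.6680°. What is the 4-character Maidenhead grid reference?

Shift to the Maidenhead origin (180°W, 90°S): lon 86.33, lat 15.49.
Field: lon ⌊86.33/20⌋ = 4 → E; lat ⌊15.49/10⌋ = 1 → B.
Square: lon ⌊6.33/2⌋ = 3; lat ⌊5.49/1⌋ = 5.

EB35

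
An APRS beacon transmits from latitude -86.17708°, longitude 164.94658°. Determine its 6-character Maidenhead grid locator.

RA23lt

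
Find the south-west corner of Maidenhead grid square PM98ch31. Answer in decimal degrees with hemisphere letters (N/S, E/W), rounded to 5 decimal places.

38.29583° N, 138.19167° E

Field P=15, M=12: +15·20° lon, +12·10° lat → SW at lon 120°, lat 30°.
Square 9, 8: +9·2° lon, +8·1° lat → SW at lon 138°, lat 38°.
Subsquare c=2, h=7: +2·0.0833333° lon, +7·0.0416667° lat → SW at lon 138.167°, lat 38.2917°.
Extended square 3, 1: +3·0.00833333° lon, +1·0.00416667° lat → SW at lon 138.192°, lat 38.2958°.
latitude 38.29583° N, longitude 138.19167° E.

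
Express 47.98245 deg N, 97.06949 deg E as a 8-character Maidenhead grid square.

NN87mx85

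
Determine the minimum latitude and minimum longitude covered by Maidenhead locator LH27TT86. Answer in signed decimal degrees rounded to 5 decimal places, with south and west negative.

-12.18333, 45.65000

Field L=11, H=7: +11·20° lon, +7·10° lat → SW at lon 40°, lat -20°.
Square 2, 7: +2·2° lon, +7·1° lat → SW at lon 44°, lat -13°.
Subsquare t=19, t=19: +19·0.0833333° lon, +19·0.0416667° lat → SW at lon 45.5833°, lat -12.2083°.
Extended square 8, 6: +8·0.00833333° lon, +6·0.00416667° lat → SW at lon 45.65°, lat -12.1833°.
latitude -12.18333, longitude 45.65000.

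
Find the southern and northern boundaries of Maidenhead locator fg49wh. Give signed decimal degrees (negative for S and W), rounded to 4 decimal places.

Field F=5, G=6: +5·20° lon, +6·10° lat → SW at lon -80°, lat -30°.
Square 4, 9: +4·2° lon, +9·1° lat → SW at lon -72°, lat -21°.
Subsquare w=22, h=7: +22·0.0833333° lon, +7·0.0416667° lat → SW at lon -70.1667°, lat -20.7083°.
Cell spans 0.0833333° lon × 0.0416667° lat.
south -20.7083, north -20.6667.

-20.7083, -20.6667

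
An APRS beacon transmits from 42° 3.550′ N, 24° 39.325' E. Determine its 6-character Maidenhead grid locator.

Shift to the Maidenhead origin (180°W, 90°S): lon 204.6554, lat 132.0592.
Field (20°×10°, letters A–R): lon ⌊204.6554/20⌋ = 10 → K; lat ⌊132.0592/10⌋ = 13 → N.
Square (2°×1°, digits 0–9): lon ⌊4.6554/2⌋ = 2; lat ⌊2.0592/1⌋ = 2.
Subsquare (5′×2.5′, letters a–x): lon ⌊0.6554/0.0833333⌋ = 7 → h; lat ⌊0.0592/0.0416667⌋ = 1 → b.

KN22hb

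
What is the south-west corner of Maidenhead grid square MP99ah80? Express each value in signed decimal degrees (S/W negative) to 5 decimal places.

69.29167, 78.06667

Field M=12, P=15: +12·20° lon, +15·10° lat → SW at lon 60°, lat 60°.
Square 9, 9: +9·2° lon, +9·1° lat → SW at lon 78°, lat 69°.
Subsquare a=0, h=7: +0·0.0833333° lon, +7·0.0416667° lat → SW at lon 78°, lat 69.2917°.
Extended square 8, 0: +8·0.00833333° lon, +0·0.00416667° lat → SW at lon 78.0667°, lat 69.2917°.
latitude 69.29167, longitude 78.06667.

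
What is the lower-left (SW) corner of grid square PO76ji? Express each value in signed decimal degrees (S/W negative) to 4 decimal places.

56.3333, 134.7500

Field P=15, O=14: +15·20° lon, +14·10° lat → SW at lon 120°, lat 50°.
Square 7, 6: +7·2° lon, +6·1° lat → SW at lon 134°, lat 56°.
Subsquare j=9, i=8: +9·0.0833333° lon, +8·0.0416667° lat → SW at lon 134.75°, lat 56.3333°.
latitude 56.3333, longitude 134.7500.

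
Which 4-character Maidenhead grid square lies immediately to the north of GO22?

GO23

Latitude square 2; +1 → 3.
The longitude characters are unchanged.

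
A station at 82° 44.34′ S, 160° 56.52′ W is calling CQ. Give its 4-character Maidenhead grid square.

AA97

Offset from 180°W / 90°S: lon 19.06°, lat 7.26°.
Field (20°×10°, letters A–R): 19.06/20 → 0 → A, 7.26/10 → 0 → A; chars AA.
Square (2°×1°, digits 0–9): 19.06/2 → 9, 7.26/1 → 7; chars 97.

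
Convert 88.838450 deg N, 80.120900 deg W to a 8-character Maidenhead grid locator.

ER98wu51

Shift to the Maidenhead origin (180°W, 90°S): lon 99.87910, lat 178.83845.
Field: 99.87910/20 → 4 → E, 178.83845/10 → 17 → R; chars ER.
Square: 19.87910/2 → 9, 8.83845/1 → 8; chars 98.
Subsquare: 1.87910/0.0833333 → 22 → w, 0.83845/0.0416667 → 20 → u; chars wu.
Extended square: 0.04577/0.00833333 → 5, 0.00512/0.00416667 → 1; chars 51.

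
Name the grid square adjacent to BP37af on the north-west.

BP27xg

Longitude subsquare a = 0; −1 → -1, wraps to 23 = x, carry into square.
Longitude square 3; −1 → 2.
Latitude subsquare f = 5; +1 → 6 = g.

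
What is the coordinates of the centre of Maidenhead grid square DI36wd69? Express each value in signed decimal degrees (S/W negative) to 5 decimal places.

-3.83542, -112.11250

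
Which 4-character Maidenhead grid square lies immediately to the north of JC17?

JC18

Latitude square 7; +1 → 8.
The longitude characters are unchanged.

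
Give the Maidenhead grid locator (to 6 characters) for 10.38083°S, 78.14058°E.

MH99bo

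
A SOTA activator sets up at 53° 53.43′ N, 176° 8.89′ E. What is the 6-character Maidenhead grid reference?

RO83bv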